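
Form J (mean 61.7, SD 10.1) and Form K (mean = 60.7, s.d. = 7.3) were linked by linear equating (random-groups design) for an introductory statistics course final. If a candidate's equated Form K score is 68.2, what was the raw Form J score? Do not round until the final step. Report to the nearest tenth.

Invert y = (SD_Y/SD_X)(x − M_X) + M_Y:
x = (SD_X/SD_Y)(y − M_Y) + M_X = (10.1/7.3)(68.2 − 60.7) + 61.7
x = 1.383562 × 7.500 + 61.7 = 72.1

72.1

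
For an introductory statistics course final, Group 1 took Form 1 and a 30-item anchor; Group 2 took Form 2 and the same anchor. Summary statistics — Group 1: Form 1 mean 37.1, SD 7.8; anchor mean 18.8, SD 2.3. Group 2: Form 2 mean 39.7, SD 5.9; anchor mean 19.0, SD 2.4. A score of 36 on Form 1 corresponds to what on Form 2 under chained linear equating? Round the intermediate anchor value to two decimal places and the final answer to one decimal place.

38.4

Form 1 → anchor (Group 1): v = (2.3/7.8)(36 − 37.1) + 18.8 = 18.48
anchor → Form 2 (Group 2): y = (5.9/2.4)(18.48 − 19.0) + 39.7 = 38.4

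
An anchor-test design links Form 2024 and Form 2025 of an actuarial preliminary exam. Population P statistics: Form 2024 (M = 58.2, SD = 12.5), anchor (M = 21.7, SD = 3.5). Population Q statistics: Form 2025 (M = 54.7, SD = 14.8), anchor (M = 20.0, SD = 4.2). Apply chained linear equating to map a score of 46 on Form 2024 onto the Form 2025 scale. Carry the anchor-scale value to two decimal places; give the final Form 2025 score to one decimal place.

Form 2024 → anchor (Population P): v = (3.5/12.5)(46 − 58.2) + 21.7 = 18.28
anchor → Form 2025 (Population Q): y = (14.8/4.2)(18.28 − 20.0) + 54.7 = 48.6

48.6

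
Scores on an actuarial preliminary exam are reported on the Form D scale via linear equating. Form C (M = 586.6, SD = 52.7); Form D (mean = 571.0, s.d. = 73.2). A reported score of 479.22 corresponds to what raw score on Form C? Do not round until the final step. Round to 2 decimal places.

Invert y = (SD_Y/SD_X)(x − M_X) + M_Y:
x = (SD_X/SD_Y)(y − M_Y) + M_X = (52.7/73.2)(479.22 − 571.0) + 586.6
x = 0.719945 × -91.780 + 586.6 = 520.52

520.52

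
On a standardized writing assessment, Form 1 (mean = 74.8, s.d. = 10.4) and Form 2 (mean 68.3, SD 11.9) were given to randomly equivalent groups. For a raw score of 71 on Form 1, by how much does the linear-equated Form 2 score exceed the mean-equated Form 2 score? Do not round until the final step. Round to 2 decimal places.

Mean-equated: 71 + (68.3 − 74.8) = 64.50
Linear-equated: (11.9/10.4)(71 − 74.8) + 68.3 = 63.952
Difference = 63.952 − 64.50 = -0.55

-0.55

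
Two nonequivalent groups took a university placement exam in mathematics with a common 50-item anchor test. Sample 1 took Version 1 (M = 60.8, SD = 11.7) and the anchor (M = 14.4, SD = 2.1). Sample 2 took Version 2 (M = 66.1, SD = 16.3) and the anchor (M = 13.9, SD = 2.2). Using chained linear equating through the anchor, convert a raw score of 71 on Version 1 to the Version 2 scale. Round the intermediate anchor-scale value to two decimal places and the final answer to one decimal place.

83.4

Version 1 → anchor (Sample 1): v = (2.1/11.7)(71 − 60.8) + 14.4 = 16.23
anchor → Version 2 (Sample 2): y = (16.3/2.2)(16.23 − 13.9) + 66.1 = 83.4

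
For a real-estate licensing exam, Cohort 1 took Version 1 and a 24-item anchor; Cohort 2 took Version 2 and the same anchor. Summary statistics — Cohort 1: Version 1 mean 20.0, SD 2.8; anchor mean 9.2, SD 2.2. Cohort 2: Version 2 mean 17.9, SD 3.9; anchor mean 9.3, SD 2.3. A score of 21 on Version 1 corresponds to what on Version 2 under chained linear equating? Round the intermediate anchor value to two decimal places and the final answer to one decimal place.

19.1

Version 1 → anchor (Cohort 1): v = (2.2/2.8)(21 − 20.0) + 9.2 = 9.99
anchor → Version 2 (Cohort 2): y = (3.9/2.3)(9.99 − 9.3) + 17.9 = 19.1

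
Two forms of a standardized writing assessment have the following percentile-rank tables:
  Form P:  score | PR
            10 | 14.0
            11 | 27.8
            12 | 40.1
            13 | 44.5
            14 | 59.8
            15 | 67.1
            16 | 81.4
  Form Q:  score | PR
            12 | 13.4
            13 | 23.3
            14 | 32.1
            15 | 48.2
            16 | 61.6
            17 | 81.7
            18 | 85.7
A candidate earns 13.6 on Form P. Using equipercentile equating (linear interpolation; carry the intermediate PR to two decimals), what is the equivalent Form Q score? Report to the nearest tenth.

PR of 13.6 on Form P: 44.5 + (13.6 − 13)/(14 − 13) × (59.8 − 44.5) = 53.68
On Form Q, PR 53.68 falls between score 15 (PR 48.2) and 16 (PR 61.6).
Interpolate: 15 + (53.68 − 48.2)/(61.6 − 48.2) × (16 − 15) = 15.4

15.4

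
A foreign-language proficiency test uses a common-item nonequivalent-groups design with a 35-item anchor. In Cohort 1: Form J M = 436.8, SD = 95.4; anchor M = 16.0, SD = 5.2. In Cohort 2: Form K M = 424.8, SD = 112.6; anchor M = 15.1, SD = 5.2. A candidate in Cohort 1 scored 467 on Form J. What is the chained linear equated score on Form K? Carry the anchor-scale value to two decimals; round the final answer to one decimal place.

Form J → anchor (Cohort 1): v = (5.2/95.4)(467 − 436.8) + 16.0 = 17.65
anchor → Form K (Cohort 2): y = (112.6/5.2)(17.65 − 15.1) + 424.8 = 480.0

480.0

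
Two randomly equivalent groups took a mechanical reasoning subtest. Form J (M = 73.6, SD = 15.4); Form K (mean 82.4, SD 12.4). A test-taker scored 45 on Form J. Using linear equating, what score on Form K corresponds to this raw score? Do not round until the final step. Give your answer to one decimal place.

Linear equating: y = (SD_Y/SD_X)(x − M_X) + M_Y
y = (12.4/15.4)(45 − 73.6) + 82.4
y = 0.805195 × -28.6 + 82.4 = -23.0286 + 82.4 = 59.4

59.4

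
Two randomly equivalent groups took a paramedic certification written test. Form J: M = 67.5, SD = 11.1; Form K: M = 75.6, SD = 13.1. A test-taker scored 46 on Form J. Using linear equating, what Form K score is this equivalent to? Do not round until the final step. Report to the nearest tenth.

Linear equating: y = (SD_Y/SD_X)(x − M_X) + M_Y
y = (13.1/11.1)(46 − 67.5) + 75.6
y = 1.180180 × -21.5 + 75.6 = -25.3739 + 75.6 = 50.2

50.2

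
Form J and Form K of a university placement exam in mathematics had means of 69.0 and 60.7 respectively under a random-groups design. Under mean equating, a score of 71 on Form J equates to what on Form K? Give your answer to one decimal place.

62.7

Mean equating: y = x + (M_Y − M_X) = 71 + (60.7 − 69.0) = 62.7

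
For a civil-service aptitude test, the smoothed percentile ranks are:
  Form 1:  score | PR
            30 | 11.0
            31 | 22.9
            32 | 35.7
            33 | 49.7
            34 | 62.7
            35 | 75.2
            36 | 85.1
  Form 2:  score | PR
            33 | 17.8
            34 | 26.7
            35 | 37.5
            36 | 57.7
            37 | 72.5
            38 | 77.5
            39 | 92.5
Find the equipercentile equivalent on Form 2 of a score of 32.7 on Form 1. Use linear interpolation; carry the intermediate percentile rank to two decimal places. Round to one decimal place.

PR of 32.7 on Form 1: 35.7 + (32.7 − 32)/(33 − 32) × (49.7 − 35.7) = 45.50
On Form 2, PR 45.50 falls between score 35 (PR 37.5) and 36 (PR 57.7).
Interpolate: 35 + (45.50 − 37.5)/(57.7 − 37.5) × (36 − 35) = 35.4

35.4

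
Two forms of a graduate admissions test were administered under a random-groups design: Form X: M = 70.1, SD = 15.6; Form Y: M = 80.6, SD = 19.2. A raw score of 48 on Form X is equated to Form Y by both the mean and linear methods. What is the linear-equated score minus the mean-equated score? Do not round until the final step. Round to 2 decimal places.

Mean-equated: 48 + (80.6 − 70.1) = 58.50
Linear-equated: (19.2/15.6)(48 − 70.1) + 80.6 = 53.400
Difference = 53.400 − 58.50 = -5.10

-5.10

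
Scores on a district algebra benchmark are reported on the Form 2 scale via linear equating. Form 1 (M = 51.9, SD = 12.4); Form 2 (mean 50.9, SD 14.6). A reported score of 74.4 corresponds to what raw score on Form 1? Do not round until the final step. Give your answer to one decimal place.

Invert y = (SD_Y/SD_X)(x − M_X) + M_Y:
x = (SD_X/SD_Y)(y − M_Y) + M_X = (12.4/14.6)(74.4 − 50.9) + 51.9
x = 0.849315 × 23.500 + 51.9 = 71.9

71.9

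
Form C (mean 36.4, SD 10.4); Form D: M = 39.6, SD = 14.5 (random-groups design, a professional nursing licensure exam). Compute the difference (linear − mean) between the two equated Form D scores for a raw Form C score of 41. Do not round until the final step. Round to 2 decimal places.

Mean-equated: 41 + (39.6 − 36.4) = 44.20
Linear-equated: (14.5/10.4)(41 − 36.4) + 39.6 = 46.013
Difference = 46.013 − 44.20 = 1.81

1.81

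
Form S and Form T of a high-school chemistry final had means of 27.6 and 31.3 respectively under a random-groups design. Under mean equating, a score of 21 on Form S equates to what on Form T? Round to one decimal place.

24.7

Mean equating: y = x + (M_Y − M_X) = 21 + (31.3 − 27.6) = 24.7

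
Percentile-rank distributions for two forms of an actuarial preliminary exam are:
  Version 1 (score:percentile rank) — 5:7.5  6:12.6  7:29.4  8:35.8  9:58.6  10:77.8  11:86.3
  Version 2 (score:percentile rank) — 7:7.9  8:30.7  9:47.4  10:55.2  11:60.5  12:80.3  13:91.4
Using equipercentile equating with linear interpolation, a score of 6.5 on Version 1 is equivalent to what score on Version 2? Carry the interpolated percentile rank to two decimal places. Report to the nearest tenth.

PR of 6.5 on Version 1: 12.6 + (6.5 − 6)/(7 − 6) × (29.4 − 12.6) = 21.00
On Version 2, PR 21.00 falls between score 7 (PR 7.9) and 8 (PR 30.7).
Interpolate: 7 + (21.00 − 7.9)/(30.7 − 7.9) × (8 − 7) = 7.6

7.6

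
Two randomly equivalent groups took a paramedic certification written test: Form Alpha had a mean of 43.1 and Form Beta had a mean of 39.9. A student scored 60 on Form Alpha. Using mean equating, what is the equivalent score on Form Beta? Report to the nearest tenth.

Mean equating: y = x + (M_Y − M_X) = 60 + (39.9 − 43.1) = 56.8

56.8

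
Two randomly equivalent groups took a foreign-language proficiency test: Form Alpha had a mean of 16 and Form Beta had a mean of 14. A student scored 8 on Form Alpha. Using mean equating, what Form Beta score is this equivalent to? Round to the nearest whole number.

Mean equating: y = x + (M_Y − M_X) = 8 + (14 − 16) = 6

6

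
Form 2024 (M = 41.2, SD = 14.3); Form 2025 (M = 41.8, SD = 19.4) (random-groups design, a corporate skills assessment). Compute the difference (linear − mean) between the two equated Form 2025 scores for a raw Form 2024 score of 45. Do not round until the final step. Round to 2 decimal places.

Mean-equated: 45 + (41.8 − 41.2) = 45.60
Linear-equated: (19.4/14.3)(45 − 41.2) + 41.8 = 46.955
Difference = 46.955 − 45.60 = 1.36

1.36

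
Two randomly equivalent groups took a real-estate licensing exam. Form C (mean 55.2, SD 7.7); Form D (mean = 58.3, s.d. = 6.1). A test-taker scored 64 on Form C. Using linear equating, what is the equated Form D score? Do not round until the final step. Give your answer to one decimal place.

65.3

Linear equating: y = (SD_Y/SD_X)(x − M_X) + M_Y
y = (6.1/7.7)(64 − 55.2) + 58.3
y = 0.792208 × 8.8 + 58.3 = 6.9714 + 58.3 = 65.3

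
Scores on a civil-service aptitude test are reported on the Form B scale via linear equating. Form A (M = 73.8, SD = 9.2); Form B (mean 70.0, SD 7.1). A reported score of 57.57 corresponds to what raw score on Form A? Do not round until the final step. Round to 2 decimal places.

Invert y = (SD_Y/SD_X)(x − M_X) + M_Y:
x = (SD_X/SD_Y)(y − M_Y) + M_X = (9.2/7.1)(57.57 − 70.0) + 73.8
x = 1.295775 × -12.430 + 73.8 = 57.69

57.69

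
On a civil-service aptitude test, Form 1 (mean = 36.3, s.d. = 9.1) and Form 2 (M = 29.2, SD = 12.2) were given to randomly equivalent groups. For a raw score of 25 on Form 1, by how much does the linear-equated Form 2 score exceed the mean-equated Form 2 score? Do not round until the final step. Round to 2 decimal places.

Mean-equated: 25 + (29.2 − 36.3) = 17.90
Linear-equated: (12.2/9.1)(25 − 36.3) + 29.2 = 14.051
Difference = 14.051 − 17.90 = -3.85

-3.85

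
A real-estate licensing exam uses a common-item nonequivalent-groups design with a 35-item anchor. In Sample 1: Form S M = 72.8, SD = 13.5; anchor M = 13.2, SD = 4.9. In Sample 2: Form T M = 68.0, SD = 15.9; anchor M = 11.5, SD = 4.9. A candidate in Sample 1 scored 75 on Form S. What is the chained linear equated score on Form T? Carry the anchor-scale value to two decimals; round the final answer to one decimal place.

76.1

Form S → anchor (Sample 1): v = (4.9/13.5)(75 − 72.8) + 13.2 = 14.00
anchor → Form T (Sample 2): y = (15.9/4.9)(14.00 − 11.5) + 68.0 = 76.1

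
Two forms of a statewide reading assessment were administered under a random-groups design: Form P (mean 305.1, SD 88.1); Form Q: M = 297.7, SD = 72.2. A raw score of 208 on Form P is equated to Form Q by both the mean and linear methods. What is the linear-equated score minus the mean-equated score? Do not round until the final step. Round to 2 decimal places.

Mean-equated: 208 + (297.7 − 305.1) = 200.60
Linear-equated: (72.2/88.1)(208 − 305.1) + 297.7 = 218.124
Difference = 218.124 − 200.60 = 17.52

17.52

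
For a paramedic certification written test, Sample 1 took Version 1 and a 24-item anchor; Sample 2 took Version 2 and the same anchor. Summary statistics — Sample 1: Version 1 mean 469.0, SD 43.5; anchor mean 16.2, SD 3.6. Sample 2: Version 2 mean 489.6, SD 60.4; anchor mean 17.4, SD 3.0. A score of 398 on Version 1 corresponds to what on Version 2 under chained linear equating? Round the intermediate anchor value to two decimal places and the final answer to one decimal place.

347.1

Version 1 → anchor (Sample 1): v = (3.6/43.5)(398 − 469.0) + 16.2 = 10.32
anchor → Version 2 (Sample 2): y = (60.4/3.0)(10.32 − 17.4) + 489.6 = 347.1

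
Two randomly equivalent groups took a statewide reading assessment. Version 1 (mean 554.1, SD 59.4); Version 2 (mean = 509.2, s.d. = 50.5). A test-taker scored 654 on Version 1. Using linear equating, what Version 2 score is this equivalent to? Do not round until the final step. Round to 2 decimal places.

Linear equating: y = (SD_Y/SD_X)(x − M_X) + M_Y
y = (50.5/59.4)(654 − 554.1) + 509.2
y = 0.850168 × 99.9 + 509.2 = 84.9318 + 509.2 = 594.13

594.13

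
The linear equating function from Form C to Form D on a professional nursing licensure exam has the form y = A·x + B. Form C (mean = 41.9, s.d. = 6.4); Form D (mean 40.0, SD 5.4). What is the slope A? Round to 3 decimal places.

0.844

A = SD_Y / SD_X = 5.4 / 6.4 = 0.844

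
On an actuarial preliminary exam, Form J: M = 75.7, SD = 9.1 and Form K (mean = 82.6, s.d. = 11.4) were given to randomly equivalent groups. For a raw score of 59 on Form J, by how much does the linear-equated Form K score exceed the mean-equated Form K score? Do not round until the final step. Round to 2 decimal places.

Mean-equated: 59 + (82.6 − 75.7) = 65.90
Linear-equated: (11.4/9.1)(59 − 75.7) + 82.6 = 61.679
Difference = 61.679 − 65.90 = -4.22

-4.22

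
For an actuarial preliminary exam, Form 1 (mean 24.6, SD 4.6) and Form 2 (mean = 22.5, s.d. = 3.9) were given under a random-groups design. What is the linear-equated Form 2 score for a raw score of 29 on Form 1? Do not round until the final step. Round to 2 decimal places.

26.23

Linear equating: y = (SD_Y/SD_X)(x − M_X) + M_Y
y = (3.9/4.6)(29 − 24.6) + 22.5
y = 0.847826 × 4.4 + 22.5 = 3.7304 + 22.5 = 26.23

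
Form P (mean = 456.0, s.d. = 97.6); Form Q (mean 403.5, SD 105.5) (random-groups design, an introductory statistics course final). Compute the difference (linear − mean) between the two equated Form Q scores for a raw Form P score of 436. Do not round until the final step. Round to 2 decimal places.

Mean-equated: 436 + (403.5 − 456.0) = 383.50
Linear-equated: (105.5/97.6)(436 − 456.0) + 403.5 = 381.881
Difference = 381.881 − 383.50 = -1.62

-1.62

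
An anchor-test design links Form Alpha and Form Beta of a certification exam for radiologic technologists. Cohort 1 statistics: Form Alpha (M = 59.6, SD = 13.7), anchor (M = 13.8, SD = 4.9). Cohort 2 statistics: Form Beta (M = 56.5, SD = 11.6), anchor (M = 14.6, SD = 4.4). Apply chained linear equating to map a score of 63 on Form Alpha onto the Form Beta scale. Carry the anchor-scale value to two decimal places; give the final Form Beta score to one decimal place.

57.6

Form Alpha → anchor (Cohort 1): v = (4.9/13.7)(63 − 59.6) + 13.8 = 15.02
anchor → Form Beta (Cohort 2): y = (11.6/4.4)(15.02 − 14.6) + 56.5 = 57.6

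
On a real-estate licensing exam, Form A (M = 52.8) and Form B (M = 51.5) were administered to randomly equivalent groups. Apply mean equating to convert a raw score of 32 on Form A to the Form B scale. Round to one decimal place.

Mean equating: y = x + (M_Y − M_X) = 32 + (51.5 − 52.8) = 30.7

30.7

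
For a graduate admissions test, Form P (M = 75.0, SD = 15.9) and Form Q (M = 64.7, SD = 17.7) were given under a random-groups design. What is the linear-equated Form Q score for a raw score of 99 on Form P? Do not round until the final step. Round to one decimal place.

Linear equating: y = (SD_Y/SD_X)(x − M_X) + M_Y
y = (17.7/15.9)(99 − 75.0) + 64.7
y = 1.113208 × 24.0 + 64.7 = 26.7170 + 64.7 = 91.4

91.4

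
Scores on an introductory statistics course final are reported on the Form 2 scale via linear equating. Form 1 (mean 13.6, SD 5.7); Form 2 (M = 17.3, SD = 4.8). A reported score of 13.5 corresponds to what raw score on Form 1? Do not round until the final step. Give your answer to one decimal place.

Invert y = (SD_Y/SD_X)(x − M_X) + M_Y:
x = (SD_X/SD_Y)(y − M_Y) + M_X = (5.7/4.8)(13.5 − 17.3) + 13.6
x = 1.187500 × -3.800 + 13.6 = 9.1

9.1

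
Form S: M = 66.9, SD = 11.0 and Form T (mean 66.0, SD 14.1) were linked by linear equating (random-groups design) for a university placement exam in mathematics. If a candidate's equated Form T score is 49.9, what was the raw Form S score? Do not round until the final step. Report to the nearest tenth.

54.3

Invert y = (SD_Y/SD_X)(x − M_X) + M_Y:
x = (SD_X/SD_Y)(y − M_Y) + M_X = (11.0/14.1)(49.9 − 66.0) + 66.9
x = 0.780142 × -16.100 + 66.9 = 54.3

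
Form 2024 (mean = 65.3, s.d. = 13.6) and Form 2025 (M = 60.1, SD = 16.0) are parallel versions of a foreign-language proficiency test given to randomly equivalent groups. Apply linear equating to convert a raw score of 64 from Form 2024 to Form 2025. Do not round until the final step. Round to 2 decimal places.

Linear equating: y = (SD_Y/SD_X)(x − M_X) + M_Y
y = (16.0/13.6)(64 − 65.3) + 60.1
y = 1.176471 × -1.3 + 60.1 = -1.5294 + 60.1 = 58.57

58.57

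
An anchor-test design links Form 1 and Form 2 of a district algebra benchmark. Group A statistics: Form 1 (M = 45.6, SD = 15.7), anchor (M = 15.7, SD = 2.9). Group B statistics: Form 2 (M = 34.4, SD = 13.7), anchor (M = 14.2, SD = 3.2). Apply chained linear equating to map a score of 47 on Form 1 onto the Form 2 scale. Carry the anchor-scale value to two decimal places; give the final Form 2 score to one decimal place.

Form 1 → anchor (Group A): v = (2.9/15.7)(47 − 45.6) + 15.7 = 15.96
anchor → Form 2 (Group B): y = (13.7/3.2)(15.96 − 14.2) + 34.4 = 41.9

41.9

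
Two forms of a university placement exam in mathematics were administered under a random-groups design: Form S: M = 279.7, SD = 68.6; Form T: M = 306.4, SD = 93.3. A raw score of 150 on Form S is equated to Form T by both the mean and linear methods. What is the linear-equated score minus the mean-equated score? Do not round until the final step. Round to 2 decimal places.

Mean-equated: 150 + (306.4 − 279.7) = 176.70
Linear-equated: (93.3/68.6)(150 − 279.7) + 306.4 = 130.000
Difference = 130.000 − 176.70 = -46.70

-46.70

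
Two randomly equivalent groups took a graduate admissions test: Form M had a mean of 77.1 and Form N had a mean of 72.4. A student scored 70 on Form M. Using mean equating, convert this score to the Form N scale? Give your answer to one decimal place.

Mean equating: y = x + (M_Y − M_X) = 70 + (72.4 − 77.1) = 65.3

65.3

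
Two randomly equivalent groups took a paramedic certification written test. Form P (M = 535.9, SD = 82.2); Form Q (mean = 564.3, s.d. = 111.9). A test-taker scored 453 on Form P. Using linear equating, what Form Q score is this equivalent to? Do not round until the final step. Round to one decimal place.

451.4

Linear equating: y = (SD_Y/SD_X)(x − M_X) + M_Y
y = (111.9/82.2)(453 − 535.9) + 564.3
y = 1.361314 × -82.9 + 564.3 = -112.8529 + 564.3 = 451.4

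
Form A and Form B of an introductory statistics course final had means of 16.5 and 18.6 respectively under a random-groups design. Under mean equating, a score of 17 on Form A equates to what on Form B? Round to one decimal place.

Mean equating: y = x + (M_Y − M_X) = 17 + (18.6 − 16.5) = 19.1

19.1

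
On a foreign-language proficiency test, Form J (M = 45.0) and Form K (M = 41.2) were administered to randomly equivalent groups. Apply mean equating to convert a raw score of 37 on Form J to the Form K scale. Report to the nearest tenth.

33.2

Mean equating: y = x + (M_Y − M_X) = 37 + (41.2 − 45.0) = 33.2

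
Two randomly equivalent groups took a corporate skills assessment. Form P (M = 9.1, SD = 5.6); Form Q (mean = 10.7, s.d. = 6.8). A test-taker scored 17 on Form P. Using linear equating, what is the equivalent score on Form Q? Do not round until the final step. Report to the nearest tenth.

Linear equating: y = (SD_Y/SD_X)(x − M_X) + M_Y
y = (6.8/5.6)(17 − 9.1) + 10.7
y = 1.214286 × 7.9 + 10.7 = 9.5929 + 10.7 = 20.3

20.3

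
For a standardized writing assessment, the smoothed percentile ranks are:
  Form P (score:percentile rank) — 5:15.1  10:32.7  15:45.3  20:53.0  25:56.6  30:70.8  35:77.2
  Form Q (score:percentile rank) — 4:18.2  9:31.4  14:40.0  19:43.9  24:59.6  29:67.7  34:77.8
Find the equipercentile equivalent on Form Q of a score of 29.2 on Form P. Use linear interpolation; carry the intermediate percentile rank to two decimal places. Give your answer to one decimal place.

29.4

PR of 29.2 on Form P: 56.6 + (29.2 − 25)/(30 − 25) × (70.8 − 56.6) = 68.53
On Form Q, PR 68.53 falls between score 29 (PR 67.7) and 34 (PR 77.8).
Interpolate: 29 + (68.53 − 67.7)/(77.8 − 67.7) × (34 − 29) = 29.4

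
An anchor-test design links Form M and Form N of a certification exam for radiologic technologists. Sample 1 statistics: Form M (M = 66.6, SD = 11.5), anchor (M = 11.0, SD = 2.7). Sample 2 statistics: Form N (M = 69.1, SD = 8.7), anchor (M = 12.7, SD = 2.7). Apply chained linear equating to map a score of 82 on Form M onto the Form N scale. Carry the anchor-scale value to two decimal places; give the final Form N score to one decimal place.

Form M → anchor (Sample 1): v = (2.7/11.5)(82 − 66.6) + 11.0 = 14.62
anchor → Form N (Sample 2): y = (8.7/2.7)(14.62 − 12.7) + 69.1 = 75.3

75.3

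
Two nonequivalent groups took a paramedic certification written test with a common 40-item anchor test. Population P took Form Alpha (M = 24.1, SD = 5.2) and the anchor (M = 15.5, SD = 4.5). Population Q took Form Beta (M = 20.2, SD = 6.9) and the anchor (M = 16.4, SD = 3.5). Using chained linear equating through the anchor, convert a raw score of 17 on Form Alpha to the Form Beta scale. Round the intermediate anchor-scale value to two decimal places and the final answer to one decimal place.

6.3

Form Alpha → anchor (Population P): v = (4.5/5.2)(17 − 24.1) + 15.5 = 9.36
anchor → Form Beta (Population Q): y = (6.9/3.5)(9.36 − 16.4) + 20.2 = 6.3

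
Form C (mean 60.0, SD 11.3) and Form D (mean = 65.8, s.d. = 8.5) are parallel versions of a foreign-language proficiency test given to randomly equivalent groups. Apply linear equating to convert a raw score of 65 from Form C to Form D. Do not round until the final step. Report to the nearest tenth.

Linear equating: y = (SD_Y/SD_X)(x − M_X) + M_Y
y = (8.5/11.3)(65 − 60.0) + 65.8
y = 0.752212 × 5.0 + 65.8 = 3.7611 + 65.8 = 69.6

69.6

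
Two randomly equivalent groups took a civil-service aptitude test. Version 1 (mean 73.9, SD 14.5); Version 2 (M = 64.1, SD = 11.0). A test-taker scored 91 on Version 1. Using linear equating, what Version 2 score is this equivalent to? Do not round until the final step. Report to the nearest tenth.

Linear equating: y = (SD_Y/SD_X)(x − M_X) + M_Y
y = (11.0/14.5)(91 − 73.9) + 64.1
y = 0.758621 × 17.1 + 64.1 = 12.9724 + 64.1 = 77.1

77.1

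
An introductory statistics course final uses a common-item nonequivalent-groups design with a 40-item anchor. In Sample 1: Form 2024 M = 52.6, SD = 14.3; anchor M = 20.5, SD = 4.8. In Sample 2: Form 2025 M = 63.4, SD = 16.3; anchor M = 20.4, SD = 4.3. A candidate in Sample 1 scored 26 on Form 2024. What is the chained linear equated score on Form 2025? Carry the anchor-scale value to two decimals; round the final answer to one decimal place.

Form 2024 → anchor (Sample 1): v = (4.8/14.3)(26 − 52.6) + 20.5 = 11.57
anchor → Form 2025 (Sample 2): y = (16.3/4.3)(11.57 − 20.4) + 63.4 = 29.9

29.9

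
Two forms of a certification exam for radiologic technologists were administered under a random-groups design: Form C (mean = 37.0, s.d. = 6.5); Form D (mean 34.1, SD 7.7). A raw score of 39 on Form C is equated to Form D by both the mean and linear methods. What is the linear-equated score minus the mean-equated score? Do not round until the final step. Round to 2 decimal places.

0.37

Mean-equated: 39 + (34.1 − 37.0) = 36.10
Linear-equated: (7.7/6.5)(39 − 37.0) + 34.1 = 36.469
Difference = 36.469 − 36.10 = 0.37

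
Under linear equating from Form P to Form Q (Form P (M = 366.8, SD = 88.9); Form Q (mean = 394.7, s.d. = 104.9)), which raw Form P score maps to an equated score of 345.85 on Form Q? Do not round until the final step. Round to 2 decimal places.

325.40

Invert y = (SD_Y/SD_X)(x − M_X) + M_Y:
x = (SD_X/SD_Y)(y − M_Y) + M_X = (88.9/104.9)(345.85 − 394.7) + 366.8
x = 0.847474 × -48.850 + 366.8 = 325.40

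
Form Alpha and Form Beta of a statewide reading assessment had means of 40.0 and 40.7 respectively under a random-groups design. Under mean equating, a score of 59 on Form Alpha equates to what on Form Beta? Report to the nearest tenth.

Mean equating: y = x + (M_Y − M_X) = 59 + (40.7 − 40.0) = 59.7

59.7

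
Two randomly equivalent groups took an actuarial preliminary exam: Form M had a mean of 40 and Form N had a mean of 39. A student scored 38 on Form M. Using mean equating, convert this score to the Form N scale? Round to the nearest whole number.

37

Mean equating: y = x + (M_Y − M_X) = 38 + (39 − 40) = 37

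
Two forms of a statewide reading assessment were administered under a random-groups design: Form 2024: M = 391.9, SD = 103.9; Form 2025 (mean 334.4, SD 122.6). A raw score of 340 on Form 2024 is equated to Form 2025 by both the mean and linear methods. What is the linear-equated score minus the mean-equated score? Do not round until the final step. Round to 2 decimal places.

Mean-equated: 340 + (334.4 − 391.9) = 282.50
Linear-equated: (122.6/103.9)(340 − 391.9) + 334.4 = 273.159
Difference = 273.159 − 282.50 = -9.34

-9.34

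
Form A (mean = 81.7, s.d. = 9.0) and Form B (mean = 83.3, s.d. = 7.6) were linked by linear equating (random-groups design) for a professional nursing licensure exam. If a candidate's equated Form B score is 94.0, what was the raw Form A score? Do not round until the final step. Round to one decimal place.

Invert y = (SD_Y/SD_X)(x − M_X) + M_Y:
x = (SD_X/SD_Y)(y − M_Y) + M_X = (9.0/7.6)(94.0 − 83.3) + 81.7
x = 1.184211 × 10.700 + 81.7 = 94.4

94.4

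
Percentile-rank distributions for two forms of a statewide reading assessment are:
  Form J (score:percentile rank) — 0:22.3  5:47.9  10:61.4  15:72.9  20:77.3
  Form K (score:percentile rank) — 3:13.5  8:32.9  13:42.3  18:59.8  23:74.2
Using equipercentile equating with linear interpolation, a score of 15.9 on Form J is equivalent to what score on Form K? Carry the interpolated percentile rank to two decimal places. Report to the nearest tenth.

22.8

PR of 15.9 on Form J: 72.9 + (15.9 − 15)/(20 − 15) × (77.3 − 72.9) = 73.69
On Form K, PR 73.69 falls between score 18 (PR 59.8) and 23 (PR 74.2).
Interpolate: 18 + (73.69 − 59.8)/(74.2 − 59.8) × (23 − 18) = 22.8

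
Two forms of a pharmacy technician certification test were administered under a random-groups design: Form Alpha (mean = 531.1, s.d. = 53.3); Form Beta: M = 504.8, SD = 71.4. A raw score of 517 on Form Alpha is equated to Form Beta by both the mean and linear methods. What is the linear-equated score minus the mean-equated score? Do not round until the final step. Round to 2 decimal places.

-4.79

Mean-equated: 517 + (504.8 − 531.1) = 490.70
Linear-equated: (71.4/53.3)(517 − 531.1) + 504.8 = 485.912
Difference = 485.912 − 490.70 = -4.79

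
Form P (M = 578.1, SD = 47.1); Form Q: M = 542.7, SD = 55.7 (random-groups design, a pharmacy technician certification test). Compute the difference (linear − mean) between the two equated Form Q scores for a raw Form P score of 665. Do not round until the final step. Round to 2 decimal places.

Mean-equated: 665 + (542.7 − 578.1) = 629.60
Linear-equated: (55.7/47.1)(665 − 578.1) + 542.7 = 645.467
Difference = 645.467 − 629.60 = 15.87

15.87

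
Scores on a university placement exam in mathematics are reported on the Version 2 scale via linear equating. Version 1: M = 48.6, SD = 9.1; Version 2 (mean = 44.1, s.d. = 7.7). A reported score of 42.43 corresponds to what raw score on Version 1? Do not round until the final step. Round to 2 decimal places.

Invert y = (SD_Y/SD_X)(x − M_X) + M_Y:
x = (SD_X/SD_Y)(y − M_Y) + M_X = (9.1/7.7)(42.43 − 44.1) + 48.6
x = 1.181818 × -1.670 + 48.6 = 46.63

46.63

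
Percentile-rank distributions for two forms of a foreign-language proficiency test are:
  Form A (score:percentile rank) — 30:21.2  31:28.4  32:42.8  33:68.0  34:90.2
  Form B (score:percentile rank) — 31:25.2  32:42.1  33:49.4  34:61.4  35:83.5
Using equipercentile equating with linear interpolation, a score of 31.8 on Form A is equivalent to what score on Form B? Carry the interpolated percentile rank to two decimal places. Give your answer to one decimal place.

PR of 31.8 on Form A: 28.4 + (31.8 − 31)/(32 − 31) × (42.8 − 28.4) = 39.92
On Form B, PR 39.92 falls between score 31 (PR 25.2) and 32 (PR 42.1).
Interpolate: 31 + (39.92 − 25.2)/(42.1 − 25.2) × (32 − 31) = 31.9

31.9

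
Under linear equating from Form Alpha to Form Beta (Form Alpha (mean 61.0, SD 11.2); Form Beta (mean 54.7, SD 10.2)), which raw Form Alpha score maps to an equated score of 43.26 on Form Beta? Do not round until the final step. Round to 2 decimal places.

48.44

Invert y = (SD_Y/SD_X)(x − M_X) + M_Y:
x = (SD_X/SD_Y)(y − M_Y) + M_X = (11.2/10.2)(43.26 − 54.7) + 61.0
x = 1.098039 × -11.440 + 61.0 = 48.44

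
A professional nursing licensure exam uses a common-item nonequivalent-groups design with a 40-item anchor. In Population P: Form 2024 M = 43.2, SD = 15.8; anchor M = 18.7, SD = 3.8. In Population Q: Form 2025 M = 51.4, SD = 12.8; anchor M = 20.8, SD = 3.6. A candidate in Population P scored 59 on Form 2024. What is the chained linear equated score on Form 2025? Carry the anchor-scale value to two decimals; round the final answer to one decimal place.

Form 2024 → anchor (Population P): v = (3.8/15.8)(59 − 43.2) + 18.7 = 22.50
anchor → Form 2025 (Population Q): y = (12.8/3.6)(22.50 − 20.8) + 51.4 = 57.4

57.4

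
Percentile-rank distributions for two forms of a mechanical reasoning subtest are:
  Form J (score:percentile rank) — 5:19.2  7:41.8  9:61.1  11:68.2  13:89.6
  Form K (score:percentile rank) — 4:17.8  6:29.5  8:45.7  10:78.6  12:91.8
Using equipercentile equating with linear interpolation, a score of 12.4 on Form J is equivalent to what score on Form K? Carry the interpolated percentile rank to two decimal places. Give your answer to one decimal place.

10.7

PR of 12.4 on Form J: 68.2 + (12.4 − 11)/(13 − 11) × (89.6 − 68.2) = 83.18
On Form K, PR 83.18 falls between score 10 (PR 78.6) and 12 (PR 91.8).
Interpolate: 10 + (83.18 − 78.6)/(91.8 − 78.6) × (12 − 10) = 10.7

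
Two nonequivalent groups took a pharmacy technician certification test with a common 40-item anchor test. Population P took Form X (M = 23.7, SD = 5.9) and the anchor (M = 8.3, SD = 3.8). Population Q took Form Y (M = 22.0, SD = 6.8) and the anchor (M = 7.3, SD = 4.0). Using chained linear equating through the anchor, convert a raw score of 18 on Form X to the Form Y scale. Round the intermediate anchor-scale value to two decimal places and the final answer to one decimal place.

17.5

Form X → anchor (Population P): v = (3.8/5.9)(18 − 23.7) + 8.3 = 4.63
anchor → Form Y (Population Q): y = (6.8/4.0)(4.63 − 7.3) + 22.0 = 17.5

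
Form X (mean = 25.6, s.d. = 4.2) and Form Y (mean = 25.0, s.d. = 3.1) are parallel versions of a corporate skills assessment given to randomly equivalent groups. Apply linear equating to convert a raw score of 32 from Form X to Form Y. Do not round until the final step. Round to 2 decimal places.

Linear equating: y = (SD_Y/SD_X)(x − M_X) + M_Y
y = (3.1/4.2)(32 − 25.6) + 25.0
y = 0.738095 × 6.4 + 25.0 = 4.7238 + 25.0 = 29.72

29.72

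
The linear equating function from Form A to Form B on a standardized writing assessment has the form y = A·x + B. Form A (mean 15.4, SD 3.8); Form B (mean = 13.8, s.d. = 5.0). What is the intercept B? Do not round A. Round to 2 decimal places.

-6.46

A = SD_Y / SD_X = 5.0 / 3.8 = 1.315789
B = M_Y − A·M_X = 13.8 − 1.315789 × 15.4 = -6.46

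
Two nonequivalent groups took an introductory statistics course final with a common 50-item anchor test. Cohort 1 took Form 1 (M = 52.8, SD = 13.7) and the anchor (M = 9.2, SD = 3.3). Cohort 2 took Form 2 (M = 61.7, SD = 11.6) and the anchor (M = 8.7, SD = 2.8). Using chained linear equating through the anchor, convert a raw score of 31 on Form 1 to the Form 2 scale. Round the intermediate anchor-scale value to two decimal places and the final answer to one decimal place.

Form 1 → anchor (Cohort 1): v = (3.3/13.7)(31 − 52.8) + 9.2 = 3.95
anchor → Form 2 (Cohort 2): y = (11.6/2.8)(3.95 − 8.7) + 61.7 = 42.0

42.0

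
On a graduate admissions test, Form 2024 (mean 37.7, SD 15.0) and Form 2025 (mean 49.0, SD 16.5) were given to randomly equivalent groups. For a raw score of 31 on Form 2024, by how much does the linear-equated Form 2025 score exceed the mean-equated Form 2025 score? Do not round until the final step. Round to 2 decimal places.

Mean-equated: 31 + (49.0 − 37.7) = 42.30
Linear-equated: (16.5/15.0)(31 − 37.7) + 49.0 = 41.630
Difference = 41.630 − 42.30 = -0.67

-0.67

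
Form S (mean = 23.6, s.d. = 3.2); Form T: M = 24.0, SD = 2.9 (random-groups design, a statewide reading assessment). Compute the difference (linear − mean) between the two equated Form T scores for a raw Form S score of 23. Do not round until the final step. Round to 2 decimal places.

Mean-equated: 23 + (24.0 − 23.6) = 23.40
Linear-equated: (2.9/3.2)(23 − 23.6) + 24.0 = 23.456
Difference = 23.456 − 23.40 = 0.06

0.06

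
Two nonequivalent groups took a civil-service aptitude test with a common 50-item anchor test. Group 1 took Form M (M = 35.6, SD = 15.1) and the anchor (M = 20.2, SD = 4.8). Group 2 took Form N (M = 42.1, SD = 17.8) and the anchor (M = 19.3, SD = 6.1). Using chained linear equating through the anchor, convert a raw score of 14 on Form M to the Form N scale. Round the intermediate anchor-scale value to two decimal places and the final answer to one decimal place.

Form M → anchor (Group 1): v = (4.8/15.1)(14 − 35.6) + 20.2 = 13.33
anchor → Form N (Group 2): y = (17.8/6.1)(13.33 − 19.3) + 42.1 = 24.7

24.7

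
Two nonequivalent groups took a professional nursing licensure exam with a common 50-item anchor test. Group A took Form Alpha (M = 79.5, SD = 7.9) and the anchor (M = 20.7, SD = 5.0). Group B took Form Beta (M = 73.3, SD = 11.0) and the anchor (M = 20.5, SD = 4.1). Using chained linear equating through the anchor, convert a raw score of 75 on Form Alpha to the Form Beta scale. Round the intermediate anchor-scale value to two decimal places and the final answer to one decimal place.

66.2

Form Alpha → anchor (Group A): v = (5.0/7.9)(75 − 79.5) + 20.7 = 17.85
anchor → Form Beta (Group B): y = (11.0/4.1)(17.85 − 20.5) + 73.3 = 66.2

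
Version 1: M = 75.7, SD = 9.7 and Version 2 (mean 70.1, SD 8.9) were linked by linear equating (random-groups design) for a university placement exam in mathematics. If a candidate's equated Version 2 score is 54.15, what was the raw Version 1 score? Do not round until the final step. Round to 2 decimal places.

58.32

Invert y = (SD_Y/SD_X)(x − M_X) + M_Y:
x = (SD_X/SD_Y)(y − M_Y) + M_X = (9.7/8.9)(54.15 − 70.1) + 75.7
x = 1.089888 × -15.950 + 75.7 = 58.32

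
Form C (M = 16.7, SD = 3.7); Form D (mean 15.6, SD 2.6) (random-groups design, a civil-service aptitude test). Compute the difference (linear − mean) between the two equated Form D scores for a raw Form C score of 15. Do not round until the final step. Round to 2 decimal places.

Mean-equated: 15 + (15.6 − 16.7) = 13.90
Linear-equated: (2.6/3.7)(15 − 16.7) + 15.6 = 14.405
Difference = 14.405 − 13.90 = 0.51

0.51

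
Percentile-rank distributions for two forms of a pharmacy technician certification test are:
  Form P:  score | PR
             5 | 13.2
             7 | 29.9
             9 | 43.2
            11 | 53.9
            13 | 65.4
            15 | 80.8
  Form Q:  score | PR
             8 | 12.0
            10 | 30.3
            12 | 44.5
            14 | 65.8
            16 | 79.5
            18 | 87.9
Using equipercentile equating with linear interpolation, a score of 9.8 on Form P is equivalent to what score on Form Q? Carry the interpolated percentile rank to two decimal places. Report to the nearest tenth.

12.3

PR of 9.8 on Form P: 43.2 + (9.8 − 9)/(11 − 9) × (53.9 − 43.2) = 47.48
On Form Q, PR 47.48 falls between score 12 (PR 44.5) and 14 (PR 65.8).
Interpolate: 12 + (47.48 − 44.5)/(65.8 − 44.5) × (14 − 12) = 12.3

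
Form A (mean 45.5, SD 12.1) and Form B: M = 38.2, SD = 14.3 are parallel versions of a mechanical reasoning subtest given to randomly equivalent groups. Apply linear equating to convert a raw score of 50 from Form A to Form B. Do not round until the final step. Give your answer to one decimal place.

43.5

Linear equating: y = (SD_Y/SD_X)(x − M_X) + M_Y
y = (14.3/12.1)(50 − 45.5) + 38.2
y = 1.181818 × 4.5 + 38.2 = 5.3182 + 38.2 = 43.5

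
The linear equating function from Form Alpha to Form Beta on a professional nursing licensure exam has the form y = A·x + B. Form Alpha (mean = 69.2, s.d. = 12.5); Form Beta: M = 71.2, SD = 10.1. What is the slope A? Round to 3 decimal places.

0.808

A = SD_Y / SD_X = 10.1 / 12.5 = 0.808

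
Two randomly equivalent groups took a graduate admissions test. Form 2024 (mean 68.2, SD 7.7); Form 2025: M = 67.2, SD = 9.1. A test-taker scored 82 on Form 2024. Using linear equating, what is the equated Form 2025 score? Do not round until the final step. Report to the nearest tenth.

83.5

Linear equating: y = (SD_Y/SD_X)(x − M_X) + M_Y
y = (9.1/7.7)(82 − 68.2) + 67.2
y = 1.181818 × 13.8 + 67.2 = 16.3091 + 67.2 = 83.5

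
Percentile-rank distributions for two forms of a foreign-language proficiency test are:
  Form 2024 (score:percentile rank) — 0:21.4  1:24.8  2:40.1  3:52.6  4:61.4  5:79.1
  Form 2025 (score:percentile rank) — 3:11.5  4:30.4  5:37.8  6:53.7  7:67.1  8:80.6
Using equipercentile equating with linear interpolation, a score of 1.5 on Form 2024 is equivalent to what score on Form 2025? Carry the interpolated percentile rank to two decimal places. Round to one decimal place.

4.3

PR of 1.5 on Form 2024: 24.8 + (1.5 − 1)/(2 − 1) × (40.1 − 24.8) = 32.45
On Form 2025, PR 32.45 falls between score 4 (PR 30.4) and 5 (PR 37.8).
Interpolate: 4 + (32.45 − 30.4)/(37.8 − 30.4) × (5 − 4) = 4.3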